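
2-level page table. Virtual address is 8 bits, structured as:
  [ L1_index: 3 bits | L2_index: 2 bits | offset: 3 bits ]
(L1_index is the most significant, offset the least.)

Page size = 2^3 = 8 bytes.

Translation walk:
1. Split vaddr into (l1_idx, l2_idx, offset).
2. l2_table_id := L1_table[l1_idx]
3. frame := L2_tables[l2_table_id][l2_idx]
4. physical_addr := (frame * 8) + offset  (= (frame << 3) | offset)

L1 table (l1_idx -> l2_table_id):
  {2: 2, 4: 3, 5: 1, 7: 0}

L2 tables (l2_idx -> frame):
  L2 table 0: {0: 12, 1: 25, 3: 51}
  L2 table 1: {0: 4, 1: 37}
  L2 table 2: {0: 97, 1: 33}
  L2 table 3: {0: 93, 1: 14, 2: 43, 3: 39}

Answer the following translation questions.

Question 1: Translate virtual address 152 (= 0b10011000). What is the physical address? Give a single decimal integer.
Answer: 312

Derivation:
vaddr = 152 = 0b10011000
Split: l1_idx=4, l2_idx=3, offset=0
L1[4] = 3
L2[3][3] = 39
paddr = 39 * 8 + 0 = 312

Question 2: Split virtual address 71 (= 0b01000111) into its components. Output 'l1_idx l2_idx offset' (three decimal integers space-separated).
vaddr = 71 = 0b01000111
  top 3 bits -> l1_idx = 2
  next 2 bits -> l2_idx = 0
  bottom 3 bits -> offset = 7

Answer: 2 0 7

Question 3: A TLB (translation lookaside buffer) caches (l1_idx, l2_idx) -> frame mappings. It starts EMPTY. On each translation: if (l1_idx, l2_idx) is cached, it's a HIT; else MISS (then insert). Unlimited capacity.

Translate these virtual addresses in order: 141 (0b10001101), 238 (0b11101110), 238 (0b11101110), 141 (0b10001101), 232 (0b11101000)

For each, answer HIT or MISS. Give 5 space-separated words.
vaddr=141: (4,1) not in TLB -> MISS, insert
vaddr=238: (7,1) not in TLB -> MISS, insert
vaddr=238: (7,1) in TLB -> HIT
vaddr=141: (4,1) in TLB -> HIT
vaddr=232: (7,1) in TLB -> HIT

Answer: MISS MISS HIT HIT HIT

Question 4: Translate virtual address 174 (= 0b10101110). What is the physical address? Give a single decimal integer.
vaddr = 174 = 0b10101110
Split: l1_idx=5, l2_idx=1, offset=6
L1[5] = 1
L2[1][1] = 37
paddr = 37 * 8 + 6 = 302

Answer: 302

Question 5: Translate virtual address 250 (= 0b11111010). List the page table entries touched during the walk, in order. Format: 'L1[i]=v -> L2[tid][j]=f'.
Answer: L1[7]=0 -> L2[0][3]=51

Derivation:
vaddr = 250 = 0b11111010
Split: l1_idx=7, l2_idx=3, offset=2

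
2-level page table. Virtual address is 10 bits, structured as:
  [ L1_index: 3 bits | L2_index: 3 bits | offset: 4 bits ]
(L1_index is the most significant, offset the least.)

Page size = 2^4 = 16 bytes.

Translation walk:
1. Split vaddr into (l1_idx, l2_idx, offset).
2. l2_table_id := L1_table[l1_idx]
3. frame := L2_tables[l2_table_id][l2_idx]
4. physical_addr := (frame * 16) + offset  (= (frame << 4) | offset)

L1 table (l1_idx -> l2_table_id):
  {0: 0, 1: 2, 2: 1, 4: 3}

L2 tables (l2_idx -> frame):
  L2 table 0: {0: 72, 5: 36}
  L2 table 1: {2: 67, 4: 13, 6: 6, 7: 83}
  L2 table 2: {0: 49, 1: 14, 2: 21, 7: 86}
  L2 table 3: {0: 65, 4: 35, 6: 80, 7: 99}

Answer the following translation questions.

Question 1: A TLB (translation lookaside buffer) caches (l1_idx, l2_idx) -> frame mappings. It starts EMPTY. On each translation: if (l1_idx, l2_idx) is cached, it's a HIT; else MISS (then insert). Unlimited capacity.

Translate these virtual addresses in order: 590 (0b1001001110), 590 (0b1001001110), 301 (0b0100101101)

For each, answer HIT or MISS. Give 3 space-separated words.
Answer: MISS HIT MISS

Derivation:
vaddr=590: (4,4) not in TLB -> MISS, insert
vaddr=590: (4,4) in TLB -> HIT
vaddr=301: (2,2) not in TLB -> MISS, insert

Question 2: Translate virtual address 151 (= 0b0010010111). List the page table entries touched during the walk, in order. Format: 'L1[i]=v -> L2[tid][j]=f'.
vaddr = 151 = 0b0010010111
Split: l1_idx=1, l2_idx=1, offset=7

Answer: L1[1]=2 -> L2[2][1]=14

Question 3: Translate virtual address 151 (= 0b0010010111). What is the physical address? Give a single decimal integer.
vaddr = 151 = 0b0010010111
Split: l1_idx=1, l2_idx=1, offset=7
L1[1] = 2
L2[2][1] = 14
paddr = 14 * 16 + 7 = 231

Answer: 231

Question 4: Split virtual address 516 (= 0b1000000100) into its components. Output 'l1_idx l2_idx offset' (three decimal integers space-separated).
Answer: 4 0 4

Derivation:
vaddr = 516 = 0b1000000100
  top 3 bits -> l1_idx = 4
  next 3 bits -> l2_idx = 0
  bottom 4 bits -> offset = 4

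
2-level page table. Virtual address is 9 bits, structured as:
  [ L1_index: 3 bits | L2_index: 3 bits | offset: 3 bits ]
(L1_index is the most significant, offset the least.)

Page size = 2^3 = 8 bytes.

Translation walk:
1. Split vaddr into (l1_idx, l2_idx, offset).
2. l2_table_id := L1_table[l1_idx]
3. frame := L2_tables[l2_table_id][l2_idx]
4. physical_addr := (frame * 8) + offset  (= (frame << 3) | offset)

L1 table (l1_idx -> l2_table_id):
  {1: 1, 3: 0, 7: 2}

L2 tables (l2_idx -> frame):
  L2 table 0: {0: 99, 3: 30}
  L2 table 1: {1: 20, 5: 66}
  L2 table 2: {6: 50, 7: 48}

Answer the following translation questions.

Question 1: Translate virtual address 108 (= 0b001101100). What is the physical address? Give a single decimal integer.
Answer: 532

Derivation:
vaddr = 108 = 0b001101100
Split: l1_idx=1, l2_idx=5, offset=4
L1[1] = 1
L2[1][5] = 66
paddr = 66 * 8 + 4 = 532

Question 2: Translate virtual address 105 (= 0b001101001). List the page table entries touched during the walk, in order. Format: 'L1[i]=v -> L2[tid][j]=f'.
vaddr = 105 = 0b001101001
Split: l1_idx=1, l2_idx=5, offset=1

Answer: L1[1]=1 -> L2[1][5]=66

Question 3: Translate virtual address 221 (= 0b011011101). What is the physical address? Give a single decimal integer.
Answer: 245

Derivation:
vaddr = 221 = 0b011011101
Split: l1_idx=3, l2_idx=3, offset=5
L1[3] = 0
L2[0][3] = 30
paddr = 30 * 8 + 5 = 245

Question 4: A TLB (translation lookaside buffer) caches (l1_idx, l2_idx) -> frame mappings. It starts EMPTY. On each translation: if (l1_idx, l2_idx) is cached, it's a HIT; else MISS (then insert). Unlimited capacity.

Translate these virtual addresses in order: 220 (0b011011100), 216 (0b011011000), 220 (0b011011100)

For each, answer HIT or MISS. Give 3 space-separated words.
Answer: MISS HIT HIT

Derivation:
vaddr=220: (3,3) not in TLB -> MISS, insert
vaddr=216: (3,3) in TLB -> HIT
vaddr=220: (3,3) in TLB -> HIT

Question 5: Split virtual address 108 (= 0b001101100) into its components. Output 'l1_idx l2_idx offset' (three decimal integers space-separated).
vaddr = 108 = 0b001101100
  top 3 bits -> l1_idx = 1
  next 3 bits -> l2_idx = 5
  bottom 3 bits -> offset = 4

Answer: 1 5 4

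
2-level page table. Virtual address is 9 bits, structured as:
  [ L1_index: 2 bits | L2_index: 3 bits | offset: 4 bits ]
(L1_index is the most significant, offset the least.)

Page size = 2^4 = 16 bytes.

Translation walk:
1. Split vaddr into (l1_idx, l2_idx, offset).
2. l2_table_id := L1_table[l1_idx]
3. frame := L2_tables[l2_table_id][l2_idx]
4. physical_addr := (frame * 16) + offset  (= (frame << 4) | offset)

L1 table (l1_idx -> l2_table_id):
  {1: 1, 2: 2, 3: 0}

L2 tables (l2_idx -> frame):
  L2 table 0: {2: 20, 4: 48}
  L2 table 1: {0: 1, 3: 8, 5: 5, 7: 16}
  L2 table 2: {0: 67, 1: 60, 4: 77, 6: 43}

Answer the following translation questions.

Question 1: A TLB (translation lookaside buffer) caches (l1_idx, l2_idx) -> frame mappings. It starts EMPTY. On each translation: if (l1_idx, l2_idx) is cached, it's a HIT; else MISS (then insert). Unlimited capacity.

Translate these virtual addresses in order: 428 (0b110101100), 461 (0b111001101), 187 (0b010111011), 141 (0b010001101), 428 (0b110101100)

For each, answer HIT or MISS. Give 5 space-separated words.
Answer: MISS MISS MISS MISS HIT

Derivation:
vaddr=428: (3,2) not in TLB -> MISS, insert
vaddr=461: (3,4) not in TLB -> MISS, insert
vaddr=187: (1,3) not in TLB -> MISS, insert
vaddr=141: (1,0) not in TLB -> MISS, insert
vaddr=428: (3,2) in TLB -> HIT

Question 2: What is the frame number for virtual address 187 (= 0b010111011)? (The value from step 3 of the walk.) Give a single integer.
Answer: 8

Derivation:
vaddr = 187: l1_idx=1, l2_idx=3
L1[1] = 1; L2[1][3] = 8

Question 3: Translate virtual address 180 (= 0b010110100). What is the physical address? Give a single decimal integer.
Answer: 132

Derivation:
vaddr = 180 = 0b010110100
Split: l1_idx=1, l2_idx=3, offset=4
L1[1] = 1
L2[1][3] = 8
paddr = 8 * 16 + 4 = 132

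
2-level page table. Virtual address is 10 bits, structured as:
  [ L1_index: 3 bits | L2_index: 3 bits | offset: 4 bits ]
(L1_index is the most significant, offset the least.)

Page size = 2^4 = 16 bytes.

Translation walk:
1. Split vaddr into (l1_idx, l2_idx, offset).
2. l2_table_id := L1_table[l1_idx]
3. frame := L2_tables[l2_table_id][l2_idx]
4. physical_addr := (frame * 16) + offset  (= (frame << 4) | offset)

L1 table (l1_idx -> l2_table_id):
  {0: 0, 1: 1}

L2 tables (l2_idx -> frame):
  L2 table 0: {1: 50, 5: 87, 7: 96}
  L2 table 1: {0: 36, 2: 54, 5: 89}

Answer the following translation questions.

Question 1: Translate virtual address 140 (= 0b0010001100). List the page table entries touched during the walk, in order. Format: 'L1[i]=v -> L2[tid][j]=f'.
vaddr = 140 = 0b0010001100
Split: l1_idx=1, l2_idx=0, offset=12

Answer: L1[1]=1 -> L2[1][0]=36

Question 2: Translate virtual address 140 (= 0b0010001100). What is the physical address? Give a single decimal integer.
Answer: 588

Derivation:
vaddr = 140 = 0b0010001100
Split: l1_idx=1, l2_idx=0, offset=12
L1[1] = 1
L2[1][0] = 36
paddr = 36 * 16 + 12 = 588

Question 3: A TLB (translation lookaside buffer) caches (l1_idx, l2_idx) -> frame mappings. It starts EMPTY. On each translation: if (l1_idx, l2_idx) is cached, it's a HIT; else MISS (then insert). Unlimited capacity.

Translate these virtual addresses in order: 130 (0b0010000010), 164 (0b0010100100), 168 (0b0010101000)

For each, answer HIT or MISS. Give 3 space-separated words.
vaddr=130: (1,0) not in TLB -> MISS, insert
vaddr=164: (1,2) not in TLB -> MISS, insert
vaddr=168: (1,2) in TLB -> HIT

Answer: MISS MISS HIT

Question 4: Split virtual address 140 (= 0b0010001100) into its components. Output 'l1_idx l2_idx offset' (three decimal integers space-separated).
vaddr = 140 = 0b0010001100
  top 3 bits -> l1_idx = 1
  next 3 bits -> l2_idx = 0
  bottom 4 bits -> offset = 12

Answer: 1 0 12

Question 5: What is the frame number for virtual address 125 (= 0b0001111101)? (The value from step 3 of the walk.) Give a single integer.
vaddr = 125: l1_idx=0, l2_idx=7
L1[0] = 0; L2[0][7] = 96

Answer: 96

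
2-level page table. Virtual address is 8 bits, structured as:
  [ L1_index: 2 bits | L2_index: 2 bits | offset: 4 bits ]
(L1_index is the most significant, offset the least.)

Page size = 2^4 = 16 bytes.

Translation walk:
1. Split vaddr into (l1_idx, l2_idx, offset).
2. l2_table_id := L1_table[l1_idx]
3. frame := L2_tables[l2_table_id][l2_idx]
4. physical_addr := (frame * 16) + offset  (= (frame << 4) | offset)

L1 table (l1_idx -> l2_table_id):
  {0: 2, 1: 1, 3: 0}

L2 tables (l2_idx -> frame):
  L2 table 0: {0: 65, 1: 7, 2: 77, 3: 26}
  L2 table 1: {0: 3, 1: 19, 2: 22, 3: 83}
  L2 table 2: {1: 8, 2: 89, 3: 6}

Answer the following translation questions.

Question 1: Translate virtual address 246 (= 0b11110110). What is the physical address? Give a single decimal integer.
Answer: 422

Derivation:
vaddr = 246 = 0b11110110
Split: l1_idx=3, l2_idx=3, offset=6
L1[3] = 0
L2[0][3] = 26
paddr = 26 * 16 + 6 = 422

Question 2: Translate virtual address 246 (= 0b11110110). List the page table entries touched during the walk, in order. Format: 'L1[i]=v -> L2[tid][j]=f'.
Answer: L1[3]=0 -> L2[0][3]=26

Derivation:
vaddr = 246 = 0b11110110
Split: l1_idx=3, l2_idx=3, offset=6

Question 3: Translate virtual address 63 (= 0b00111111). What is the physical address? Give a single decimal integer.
Answer: 111

Derivation:
vaddr = 63 = 0b00111111
Split: l1_idx=0, l2_idx=3, offset=15
L1[0] = 2
L2[2][3] = 6
paddr = 6 * 16 + 15 = 111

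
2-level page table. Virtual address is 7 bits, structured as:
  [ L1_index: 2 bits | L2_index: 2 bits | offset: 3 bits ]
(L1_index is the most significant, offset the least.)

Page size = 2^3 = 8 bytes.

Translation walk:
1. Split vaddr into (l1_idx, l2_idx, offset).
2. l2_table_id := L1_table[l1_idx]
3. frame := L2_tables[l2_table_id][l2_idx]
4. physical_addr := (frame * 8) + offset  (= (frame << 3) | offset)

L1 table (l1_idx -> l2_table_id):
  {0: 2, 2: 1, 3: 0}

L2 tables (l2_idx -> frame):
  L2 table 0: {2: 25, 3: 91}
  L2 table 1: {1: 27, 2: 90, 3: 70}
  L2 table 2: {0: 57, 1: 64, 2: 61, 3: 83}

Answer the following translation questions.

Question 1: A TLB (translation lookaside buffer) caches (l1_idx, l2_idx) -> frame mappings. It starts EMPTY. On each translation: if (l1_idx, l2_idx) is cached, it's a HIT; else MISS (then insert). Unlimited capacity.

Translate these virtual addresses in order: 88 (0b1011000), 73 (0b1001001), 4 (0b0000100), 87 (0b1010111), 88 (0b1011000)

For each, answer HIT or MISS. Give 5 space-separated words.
Answer: MISS MISS MISS MISS HIT

Derivation:
vaddr=88: (2,3) not in TLB -> MISS, insert
vaddr=73: (2,1) not in TLB -> MISS, insert
vaddr=4: (0,0) not in TLB -> MISS, insert
vaddr=87: (2,2) not in TLB -> MISS, insert
vaddr=88: (2,3) in TLB -> HIT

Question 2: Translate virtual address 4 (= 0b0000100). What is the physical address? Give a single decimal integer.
vaddr = 4 = 0b0000100
Split: l1_idx=0, l2_idx=0, offset=4
L1[0] = 2
L2[2][0] = 57
paddr = 57 * 8 + 4 = 460

Answer: 460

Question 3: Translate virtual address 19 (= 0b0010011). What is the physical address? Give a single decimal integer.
vaddr = 19 = 0b0010011
Split: l1_idx=0, l2_idx=2, offset=3
L1[0] = 2
L2[2][2] = 61
paddr = 61 * 8 + 3 = 491

Answer: 491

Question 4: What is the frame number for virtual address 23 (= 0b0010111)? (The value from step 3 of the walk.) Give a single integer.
vaddr = 23: l1_idx=0, l2_idx=2
L1[0] = 2; L2[2][2] = 61

Answer: 61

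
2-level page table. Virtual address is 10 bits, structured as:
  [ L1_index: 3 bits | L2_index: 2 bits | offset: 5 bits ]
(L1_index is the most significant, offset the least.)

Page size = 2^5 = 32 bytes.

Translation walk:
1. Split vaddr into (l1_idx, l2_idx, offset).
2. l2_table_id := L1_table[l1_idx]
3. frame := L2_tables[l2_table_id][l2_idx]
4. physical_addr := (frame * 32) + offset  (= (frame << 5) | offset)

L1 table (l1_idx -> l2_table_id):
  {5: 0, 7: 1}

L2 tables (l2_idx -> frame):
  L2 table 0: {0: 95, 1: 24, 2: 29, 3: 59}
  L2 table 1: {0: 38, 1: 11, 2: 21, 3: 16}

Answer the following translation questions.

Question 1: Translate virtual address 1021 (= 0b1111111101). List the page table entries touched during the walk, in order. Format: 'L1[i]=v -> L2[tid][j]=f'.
vaddr = 1021 = 0b1111111101
Split: l1_idx=7, l2_idx=3, offset=29

Answer: L1[7]=1 -> L2[1][3]=16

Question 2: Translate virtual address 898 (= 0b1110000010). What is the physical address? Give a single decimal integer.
Answer: 1218

Derivation:
vaddr = 898 = 0b1110000010
Split: l1_idx=7, l2_idx=0, offset=2
L1[7] = 1
L2[1][0] = 38
paddr = 38 * 32 + 2 = 1218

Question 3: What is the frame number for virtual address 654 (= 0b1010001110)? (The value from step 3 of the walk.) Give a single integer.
vaddr = 654: l1_idx=5, l2_idx=0
L1[5] = 0; L2[0][0] = 95

Answer: 95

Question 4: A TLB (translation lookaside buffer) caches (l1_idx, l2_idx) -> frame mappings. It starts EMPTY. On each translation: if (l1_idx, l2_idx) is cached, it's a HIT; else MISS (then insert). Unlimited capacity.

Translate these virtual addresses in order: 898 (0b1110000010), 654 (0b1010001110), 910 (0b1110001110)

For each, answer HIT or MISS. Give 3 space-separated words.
Answer: MISS MISS HIT

Derivation:
vaddr=898: (7,0) not in TLB -> MISS, insert
vaddr=654: (5,0) not in TLB -> MISS, insert
vaddr=910: (7,0) in TLB -> HIT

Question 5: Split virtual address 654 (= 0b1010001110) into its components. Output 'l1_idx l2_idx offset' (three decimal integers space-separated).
Answer: 5 0 14

Derivation:
vaddr = 654 = 0b1010001110
  top 3 bits -> l1_idx = 5
  next 2 bits -> l2_idx = 0
  bottom 5 bits -> offset = 14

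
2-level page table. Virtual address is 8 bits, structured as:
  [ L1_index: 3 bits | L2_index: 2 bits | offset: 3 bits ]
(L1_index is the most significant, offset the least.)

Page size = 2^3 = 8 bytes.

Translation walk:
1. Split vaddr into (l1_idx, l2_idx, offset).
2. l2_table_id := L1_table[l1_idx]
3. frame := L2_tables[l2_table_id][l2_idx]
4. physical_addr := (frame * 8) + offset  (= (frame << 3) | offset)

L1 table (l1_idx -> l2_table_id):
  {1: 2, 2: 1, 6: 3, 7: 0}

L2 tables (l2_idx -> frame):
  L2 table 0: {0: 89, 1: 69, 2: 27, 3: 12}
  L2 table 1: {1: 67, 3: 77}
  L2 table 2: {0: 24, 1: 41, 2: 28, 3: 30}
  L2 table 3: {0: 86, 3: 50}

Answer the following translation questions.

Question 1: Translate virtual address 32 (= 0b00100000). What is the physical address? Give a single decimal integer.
Answer: 192

Derivation:
vaddr = 32 = 0b00100000
Split: l1_idx=1, l2_idx=0, offset=0
L1[1] = 2
L2[2][0] = 24
paddr = 24 * 8 + 0 = 192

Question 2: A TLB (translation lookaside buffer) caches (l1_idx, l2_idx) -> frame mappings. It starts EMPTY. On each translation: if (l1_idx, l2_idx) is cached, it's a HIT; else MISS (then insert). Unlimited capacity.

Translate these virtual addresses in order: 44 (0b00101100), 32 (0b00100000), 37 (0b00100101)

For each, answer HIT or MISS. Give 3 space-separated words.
vaddr=44: (1,1) not in TLB -> MISS, insert
vaddr=32: (1,0) not in TLB -> MISS, insert
vaddr=37: (1,0) in TLB -> HIT

Answer: MISS MISS HIT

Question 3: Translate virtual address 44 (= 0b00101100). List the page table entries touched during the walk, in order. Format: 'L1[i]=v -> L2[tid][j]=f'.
vaddr = 44 = 0b00101100
Split: l1_idx=1, l2_idx=1, offset=4

Answer: L1[1]=2 -> L2[2][1]=41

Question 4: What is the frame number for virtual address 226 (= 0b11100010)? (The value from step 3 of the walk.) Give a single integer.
Answer: 89

Derivation:
vaddr = 226: l1_idx=7, l2_idx=0
L1[7] = 0; L2[0][0] = 89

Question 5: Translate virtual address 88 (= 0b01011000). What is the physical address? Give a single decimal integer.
vaddr = 88 = 0b01011000
Split: l1_idx=2, l2_idx=3, offset=0
L1[2] = 1
L2[1][3] = 77
paddr = 77 * 8 + 0 = 616

Answer: 616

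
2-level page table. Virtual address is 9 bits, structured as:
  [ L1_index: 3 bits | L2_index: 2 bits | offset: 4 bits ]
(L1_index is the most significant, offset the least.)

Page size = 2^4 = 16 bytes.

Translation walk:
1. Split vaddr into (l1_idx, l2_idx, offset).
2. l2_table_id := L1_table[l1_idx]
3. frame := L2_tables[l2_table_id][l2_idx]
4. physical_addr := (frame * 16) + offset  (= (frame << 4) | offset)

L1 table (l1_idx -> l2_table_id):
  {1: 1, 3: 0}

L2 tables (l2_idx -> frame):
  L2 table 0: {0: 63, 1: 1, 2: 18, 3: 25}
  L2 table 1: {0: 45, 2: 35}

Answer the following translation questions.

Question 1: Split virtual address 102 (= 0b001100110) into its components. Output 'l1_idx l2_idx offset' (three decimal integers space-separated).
Answer: 1 2 6

Derivation:
vaddr = 102 = 0b001100110
  top 3 bits -> l1_idx = 1
  next 2 bits -> l2_idx = 2
  bottom 4 bits -> offset = 6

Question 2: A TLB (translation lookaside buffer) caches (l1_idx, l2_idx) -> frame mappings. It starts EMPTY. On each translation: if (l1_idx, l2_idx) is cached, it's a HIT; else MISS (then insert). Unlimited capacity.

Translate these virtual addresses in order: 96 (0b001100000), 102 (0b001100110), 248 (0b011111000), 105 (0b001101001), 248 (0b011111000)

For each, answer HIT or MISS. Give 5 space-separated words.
vaddr=96: (1,2) not in TLB -> MISS, insert
vaddr=102: (1,2) in TLB -> HIT
vaddr=248: (3,3) not in TLB -> MISS, insert
vaddr=105: (1,2) in TLB -> HIT
vaddr=248: (3,3) in TLB -> HIT

Answer: MISS HIT MISS HIT HIT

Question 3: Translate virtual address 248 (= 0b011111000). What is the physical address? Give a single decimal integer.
Answer: 408

Derivation:
vaddr = 248 = 0b011111000
Split: l1_idx=3, l2_idx=3, offset=8
L1[3] = 0
L2[0][3] = 25
paddr = 25 * 16 + 8 = 408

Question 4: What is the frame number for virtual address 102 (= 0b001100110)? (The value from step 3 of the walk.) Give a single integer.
Answer: 35

Derivation:
vaddr = 102: l1_idx=1, l2_idx=2
L1[1] = 1; L2[1][2] = 35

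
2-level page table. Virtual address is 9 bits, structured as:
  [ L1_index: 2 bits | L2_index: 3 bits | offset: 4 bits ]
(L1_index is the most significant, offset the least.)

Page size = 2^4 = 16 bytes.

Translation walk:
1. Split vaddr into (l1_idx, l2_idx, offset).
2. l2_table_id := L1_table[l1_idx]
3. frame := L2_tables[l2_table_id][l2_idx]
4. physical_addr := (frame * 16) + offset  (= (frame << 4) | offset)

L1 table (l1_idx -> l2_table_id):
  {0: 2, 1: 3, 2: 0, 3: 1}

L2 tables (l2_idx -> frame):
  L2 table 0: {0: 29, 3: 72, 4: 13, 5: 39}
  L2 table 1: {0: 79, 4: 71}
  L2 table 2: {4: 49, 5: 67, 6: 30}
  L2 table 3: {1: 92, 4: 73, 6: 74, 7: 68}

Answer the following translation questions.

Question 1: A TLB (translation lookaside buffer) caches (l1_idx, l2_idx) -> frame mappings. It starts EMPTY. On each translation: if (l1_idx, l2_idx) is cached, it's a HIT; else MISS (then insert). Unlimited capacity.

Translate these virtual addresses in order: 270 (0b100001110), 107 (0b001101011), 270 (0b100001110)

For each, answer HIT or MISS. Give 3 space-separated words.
vaddr=270: (2,0) not in TLB -> MISS, insert
vaddr=107: (0,6) not in TLB -> MISS, insert
vaddr=270: (2,0) in TLB -> HIT

Answer: MISS MISS HIT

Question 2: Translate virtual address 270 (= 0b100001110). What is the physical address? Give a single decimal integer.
vaddr = 270 = 0b100001110
Split: l1_idx=2, l2_idx=0, offset=14
L1[2] = 0
L2[0][0] = 29
paddr = 29 * 16 + 14 = 478

Answer: 478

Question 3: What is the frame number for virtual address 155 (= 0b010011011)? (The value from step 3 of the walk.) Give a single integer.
vaddr = 155: l1_idx=1, l2_idx=1
L1[1] = 3; L2[3][1] = 92

Answer: 92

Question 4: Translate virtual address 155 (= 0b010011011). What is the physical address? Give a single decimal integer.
vaddr = 155 = 0b010011011
Split: l1_idx=1, l2_idx=1, offset=11
L1[1] = 3
L2[3][1] = 92
paddr = 92 * 16 + 11 = 1483

Answer: 1483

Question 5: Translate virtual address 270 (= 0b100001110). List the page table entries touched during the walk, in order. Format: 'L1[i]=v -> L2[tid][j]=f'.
vaddr = 270 = 0b100001110
Split: l1_idx=2, l2_idx=0, offset=14

Answer: L1[2]=0 -> L2[0][0]=29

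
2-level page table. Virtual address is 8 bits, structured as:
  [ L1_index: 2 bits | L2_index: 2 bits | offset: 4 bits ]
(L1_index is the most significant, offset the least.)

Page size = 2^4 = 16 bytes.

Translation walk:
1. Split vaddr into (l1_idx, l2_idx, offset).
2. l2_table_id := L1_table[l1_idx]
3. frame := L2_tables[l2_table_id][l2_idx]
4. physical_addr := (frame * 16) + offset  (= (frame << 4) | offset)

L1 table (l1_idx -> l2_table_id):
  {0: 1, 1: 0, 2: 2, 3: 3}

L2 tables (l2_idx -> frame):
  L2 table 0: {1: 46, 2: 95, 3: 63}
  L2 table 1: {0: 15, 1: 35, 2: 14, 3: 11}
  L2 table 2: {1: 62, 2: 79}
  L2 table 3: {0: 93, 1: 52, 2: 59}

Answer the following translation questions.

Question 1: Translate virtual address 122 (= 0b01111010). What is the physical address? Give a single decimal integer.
vaddr = 122 = 0b01111010
Split: l1_idx=1, l2_idx=3, offset=10
L1[1] = 0
L2[0][3] = 63
paddr = 63 * 16 + 10 = 1018

Answer: 1018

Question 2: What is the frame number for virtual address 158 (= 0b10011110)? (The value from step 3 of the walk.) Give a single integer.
Answer: 62

Derivation:
vaddr = 158: l1_idx=2, l2_idx=1
L1[2] = 2; L2[2][1] = 62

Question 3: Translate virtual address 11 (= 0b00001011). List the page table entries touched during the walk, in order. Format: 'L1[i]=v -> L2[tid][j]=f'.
Answer: L1[0]=1 -> L2[1][0]=15

Derivation:
vaddr = 11 = 0b00001011
Split: l1_idx=0, l2_idx=0, offset=11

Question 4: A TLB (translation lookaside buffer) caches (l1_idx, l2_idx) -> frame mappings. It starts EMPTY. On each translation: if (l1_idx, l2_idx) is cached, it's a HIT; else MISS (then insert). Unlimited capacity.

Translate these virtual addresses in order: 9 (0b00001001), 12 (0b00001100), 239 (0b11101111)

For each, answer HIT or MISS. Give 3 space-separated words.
Answer: MISS HIT MISS

Derivation:
vaddr=9: (0,0) not in TLB -> MISS, insert
vaddr=12: (0,0) in TLB -> HIT
vaddr=239: (3,2) not in TLB -> MISS, insert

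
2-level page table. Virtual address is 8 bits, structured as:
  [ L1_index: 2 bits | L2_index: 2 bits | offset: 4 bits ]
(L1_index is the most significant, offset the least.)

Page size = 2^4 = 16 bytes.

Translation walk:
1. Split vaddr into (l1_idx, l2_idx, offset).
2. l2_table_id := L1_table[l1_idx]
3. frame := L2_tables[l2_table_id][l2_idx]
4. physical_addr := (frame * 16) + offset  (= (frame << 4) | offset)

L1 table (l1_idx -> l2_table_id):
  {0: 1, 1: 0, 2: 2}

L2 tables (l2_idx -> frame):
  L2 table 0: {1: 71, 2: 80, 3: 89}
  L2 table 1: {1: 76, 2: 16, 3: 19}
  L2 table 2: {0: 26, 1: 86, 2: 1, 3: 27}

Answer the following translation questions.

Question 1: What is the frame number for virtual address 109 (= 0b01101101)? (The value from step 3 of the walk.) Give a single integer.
Answer: 80

Derivation:
vaddr = 109: l1_idx=1, l2_idx=2
L1[1] = 0; L2[0][2] = 80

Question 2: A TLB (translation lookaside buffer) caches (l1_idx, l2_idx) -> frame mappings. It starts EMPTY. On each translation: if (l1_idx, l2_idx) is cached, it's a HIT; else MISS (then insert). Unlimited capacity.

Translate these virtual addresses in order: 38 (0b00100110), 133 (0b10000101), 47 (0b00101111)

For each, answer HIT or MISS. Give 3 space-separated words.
vaddr=38: (0,2) not in TLB -> MISS, insert
vaddr=133: (2,0) not in TLB -> MISS, insert
vaddr=47: (0,2) in TLB -> HIT

Answer: MISS MISS HIT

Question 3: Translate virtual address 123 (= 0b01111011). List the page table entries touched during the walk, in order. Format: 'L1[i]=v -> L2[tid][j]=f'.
vaddr = 123 = 0b01111011
Split: l1_idx=1, l2_idx=3, offset=11

Answer: L1[1]=0 -> L2[0][3]=89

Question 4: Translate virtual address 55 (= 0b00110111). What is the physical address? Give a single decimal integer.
vaddr = 55 = 0b00110111
Split: l1_idx=0, l2_idx=3, offset=7
L1[0] = 1
L2[1][3] = 19
paddr = 19 * 16 + 7 = 311

Answer: 311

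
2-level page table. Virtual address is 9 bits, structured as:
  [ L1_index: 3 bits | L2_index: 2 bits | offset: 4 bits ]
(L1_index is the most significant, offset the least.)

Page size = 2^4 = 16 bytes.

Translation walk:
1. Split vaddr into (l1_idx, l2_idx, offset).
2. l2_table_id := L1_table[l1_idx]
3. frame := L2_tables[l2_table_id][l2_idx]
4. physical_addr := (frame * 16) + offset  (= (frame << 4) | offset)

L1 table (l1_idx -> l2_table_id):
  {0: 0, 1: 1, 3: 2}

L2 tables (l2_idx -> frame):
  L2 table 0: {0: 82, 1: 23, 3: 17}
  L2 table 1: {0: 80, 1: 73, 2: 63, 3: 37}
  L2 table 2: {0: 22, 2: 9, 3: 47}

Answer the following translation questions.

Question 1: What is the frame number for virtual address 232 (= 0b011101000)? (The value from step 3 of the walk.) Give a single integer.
Answer: 9

Derivation:
vaddr = 232: l1_idx=3, l2_idx=2
L1[3] = 2; L2[2][2] = 9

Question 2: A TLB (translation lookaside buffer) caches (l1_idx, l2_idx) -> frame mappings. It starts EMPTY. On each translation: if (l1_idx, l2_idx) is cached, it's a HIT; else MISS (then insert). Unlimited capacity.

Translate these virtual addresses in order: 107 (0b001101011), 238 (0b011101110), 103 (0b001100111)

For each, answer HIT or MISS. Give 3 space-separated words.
vaddr=107: (1,2) not in TLB -> MISS, insert
vaddr=238: (3,2) not in TLB -> MISS, insert
vaddr=103: (1,2) in TLB -> HIT

Answer: MISS MISS HIT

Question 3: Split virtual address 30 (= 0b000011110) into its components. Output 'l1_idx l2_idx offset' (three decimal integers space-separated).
vaddr = 30 = 0b000011110
  top 3 bits -> l1_idx = 0
  next 2 bits -> l2_idx = 1
  bottom 4 bits -> offset = 14

Answer: 0 1 14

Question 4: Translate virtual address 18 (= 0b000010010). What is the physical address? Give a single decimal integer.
vaddr = 18 = 0b000010010
Split: l1_idx=0, l2_idx=1, offset=2
L1[0] = 0
L2[0][1] = 23
paddr = 23 * 16 + 2 = 370

Answer: 370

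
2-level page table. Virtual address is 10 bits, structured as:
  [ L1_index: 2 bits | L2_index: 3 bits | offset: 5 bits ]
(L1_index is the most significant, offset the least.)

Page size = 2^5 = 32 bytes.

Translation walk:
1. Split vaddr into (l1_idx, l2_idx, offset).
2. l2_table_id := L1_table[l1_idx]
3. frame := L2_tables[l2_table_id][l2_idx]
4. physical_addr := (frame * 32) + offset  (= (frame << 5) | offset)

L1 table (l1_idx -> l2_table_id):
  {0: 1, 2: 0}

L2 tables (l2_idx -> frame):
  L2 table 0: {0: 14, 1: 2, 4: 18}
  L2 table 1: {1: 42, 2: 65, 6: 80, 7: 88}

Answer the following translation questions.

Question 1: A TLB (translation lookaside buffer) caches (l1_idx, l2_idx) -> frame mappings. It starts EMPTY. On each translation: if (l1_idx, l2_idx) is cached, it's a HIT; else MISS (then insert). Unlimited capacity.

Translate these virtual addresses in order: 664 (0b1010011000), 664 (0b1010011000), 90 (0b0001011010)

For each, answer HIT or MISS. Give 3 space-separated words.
vaddr=664: (2,4) not in TLB -> MISS, insert
vaddr=664: (2,4) in TLB -> HIT
vaddr=90: (0,2) not in TLB -> MISS, insert

Answer: MISS HIT MISS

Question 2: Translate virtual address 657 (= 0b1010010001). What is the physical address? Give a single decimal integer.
Answer: 593

Derivation:
vaddr = 657 = 0b1010010001
Split: l1_idx=2, l2_idx=4, offset=17
L1[2] = 0
L2[0][4] = 18
paddr = 18 * 32 + 17 = 593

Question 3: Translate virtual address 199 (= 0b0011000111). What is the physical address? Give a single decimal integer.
Answer: 2567

Derivation:
vaddr = 199 = 0b0011000111
Split: l1_idx=0, l2_idx=6, offset=7
L1[0] = 1
L2[1][6] = 80
paddr = 80 * 32 + 7 = 2567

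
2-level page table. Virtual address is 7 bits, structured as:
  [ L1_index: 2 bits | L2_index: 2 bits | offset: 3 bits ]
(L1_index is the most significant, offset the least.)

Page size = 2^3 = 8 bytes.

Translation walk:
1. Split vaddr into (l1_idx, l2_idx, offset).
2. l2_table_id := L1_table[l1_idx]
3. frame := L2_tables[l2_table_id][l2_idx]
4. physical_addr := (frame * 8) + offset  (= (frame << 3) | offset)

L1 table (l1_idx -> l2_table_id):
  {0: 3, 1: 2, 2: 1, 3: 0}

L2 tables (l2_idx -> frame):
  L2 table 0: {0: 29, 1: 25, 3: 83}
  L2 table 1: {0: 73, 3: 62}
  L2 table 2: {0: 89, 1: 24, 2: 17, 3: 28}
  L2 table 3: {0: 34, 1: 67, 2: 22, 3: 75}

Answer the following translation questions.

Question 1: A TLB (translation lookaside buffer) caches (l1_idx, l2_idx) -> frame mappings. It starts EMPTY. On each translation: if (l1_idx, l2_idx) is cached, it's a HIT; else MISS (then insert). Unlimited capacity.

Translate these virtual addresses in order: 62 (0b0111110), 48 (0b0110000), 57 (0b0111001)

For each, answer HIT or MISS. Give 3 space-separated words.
Answer: MISS MISS HIT

Derivation:
vaddr=62: (1,3) not in TLB -> MISS, insert
vaddr=48: (1,2) not in TLB -> MISS, insert
vaddr=57: (1,3) in TLB -> HIT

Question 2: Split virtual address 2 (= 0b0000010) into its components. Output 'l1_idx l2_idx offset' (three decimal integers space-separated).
Answer: 0 0 2

Derivation:
vaddr = 2 = 0b0000010
  top 2 bits -> l1_idx = 0
  next 2 bits -> l2_idx = 0
  bottom 3 bits -> offset = 2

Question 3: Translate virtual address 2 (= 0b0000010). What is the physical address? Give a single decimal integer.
Answer: 274

Derivation:
vaddr = 2 = 0b0000010
Split: l1_idx=0, l2_idx=0, offset=2
L1[0] = 3
L2[3][0] = 34
paddr = 34 * 8 + 2 = 274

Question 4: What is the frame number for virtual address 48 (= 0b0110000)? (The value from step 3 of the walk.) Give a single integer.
Answer: 17

Derivation:
vaddr = 48: l1_idx=1, l2_idx=2
L1[1] = 2; L2[2][2] = 17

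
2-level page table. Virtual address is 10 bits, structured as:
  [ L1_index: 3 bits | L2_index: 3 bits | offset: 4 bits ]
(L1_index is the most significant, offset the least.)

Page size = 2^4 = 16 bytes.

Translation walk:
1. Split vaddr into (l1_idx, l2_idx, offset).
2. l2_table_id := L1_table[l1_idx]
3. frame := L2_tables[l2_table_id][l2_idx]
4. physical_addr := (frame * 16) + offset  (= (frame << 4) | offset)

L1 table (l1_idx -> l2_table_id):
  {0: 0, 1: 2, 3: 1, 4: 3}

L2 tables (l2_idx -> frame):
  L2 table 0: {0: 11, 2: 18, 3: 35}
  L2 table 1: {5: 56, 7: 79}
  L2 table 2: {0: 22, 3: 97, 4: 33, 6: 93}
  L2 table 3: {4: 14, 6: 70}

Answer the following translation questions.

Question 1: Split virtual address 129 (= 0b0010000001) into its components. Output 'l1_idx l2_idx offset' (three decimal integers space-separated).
vaddr = 129 = 0b0010000001
  top 3 bits -> l1_idx = 1
  next 3 bits -> l2_idx = 0
  bottom 4 bits -> offset = 1

Answer: 1 0 1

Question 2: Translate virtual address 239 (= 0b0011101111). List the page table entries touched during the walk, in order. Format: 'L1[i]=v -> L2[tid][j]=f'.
Answer: L1[1]=2 -> L2[2][6]=93

Derivation:
vaddr = 239 = 0b0011101111
Split: l1_idx=1, l2_idx=6, offset=15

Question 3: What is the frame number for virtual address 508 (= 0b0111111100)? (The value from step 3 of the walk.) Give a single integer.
Answer: 79

Derivation:
vaddr = 508: l1_idx=3, l2_idx=7
L1[3] = 1; L2[1][7] = 79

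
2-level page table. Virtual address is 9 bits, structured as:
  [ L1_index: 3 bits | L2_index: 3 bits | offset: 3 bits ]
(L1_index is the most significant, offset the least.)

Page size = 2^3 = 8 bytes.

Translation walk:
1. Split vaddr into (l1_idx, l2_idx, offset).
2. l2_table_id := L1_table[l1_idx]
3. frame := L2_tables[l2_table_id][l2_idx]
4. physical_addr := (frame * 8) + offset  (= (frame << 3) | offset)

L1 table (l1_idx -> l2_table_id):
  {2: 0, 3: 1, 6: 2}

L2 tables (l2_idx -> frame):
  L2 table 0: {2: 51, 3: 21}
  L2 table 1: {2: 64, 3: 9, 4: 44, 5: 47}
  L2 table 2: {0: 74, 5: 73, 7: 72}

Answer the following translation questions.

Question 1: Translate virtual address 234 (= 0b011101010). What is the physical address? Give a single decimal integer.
vaddr = 234 = 0b011101010
Split: l1_idx=3, l2_idx=5, offset=2
L1[3] = 1
L2[1][5] = 47
paddr = 47 * 8 + 2 = 378

Answer: 378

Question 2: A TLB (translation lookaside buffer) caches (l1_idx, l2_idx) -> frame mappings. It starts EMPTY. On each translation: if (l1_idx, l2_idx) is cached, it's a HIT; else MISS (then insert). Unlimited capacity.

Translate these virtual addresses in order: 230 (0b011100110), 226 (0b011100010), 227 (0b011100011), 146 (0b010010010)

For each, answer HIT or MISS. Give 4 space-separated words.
Answer: MISS HIT HIT MISS

Derivation:
vaddr=230: (3,4) not in TLB -> MISS, insert
vaddr=226: (3,4) in TLB -> HIT
vaddr=227: (3,4) in TLB -> HIT
vaddr=146: (2,2) not in TLB -> MISS, insert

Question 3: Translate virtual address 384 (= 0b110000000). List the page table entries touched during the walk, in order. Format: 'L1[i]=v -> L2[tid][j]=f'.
vaddr = 384 = 0b110000000
Split: l1_idx=6, l2_idx=0, offset=0

Answer: L1[6]=2 -> L2[2][0]=74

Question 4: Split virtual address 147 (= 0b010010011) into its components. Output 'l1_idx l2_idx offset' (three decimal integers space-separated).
vaddr = 147 = 0b010010011
  top 3 bits -> l1_idx = 2
  next 3 bits -> l2_idx = 2
  bottom 3 bits -> offset = 3

Answer: 2 2 3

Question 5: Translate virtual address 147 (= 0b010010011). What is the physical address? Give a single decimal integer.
vaddr = 147 = 0b010010011
Split: l1_idx=2, l2_idx=2, offset=3
L1[2] = 0
L2[0][2] = 51
paddr = 51 * 8 + 3 = 411

Answer: 411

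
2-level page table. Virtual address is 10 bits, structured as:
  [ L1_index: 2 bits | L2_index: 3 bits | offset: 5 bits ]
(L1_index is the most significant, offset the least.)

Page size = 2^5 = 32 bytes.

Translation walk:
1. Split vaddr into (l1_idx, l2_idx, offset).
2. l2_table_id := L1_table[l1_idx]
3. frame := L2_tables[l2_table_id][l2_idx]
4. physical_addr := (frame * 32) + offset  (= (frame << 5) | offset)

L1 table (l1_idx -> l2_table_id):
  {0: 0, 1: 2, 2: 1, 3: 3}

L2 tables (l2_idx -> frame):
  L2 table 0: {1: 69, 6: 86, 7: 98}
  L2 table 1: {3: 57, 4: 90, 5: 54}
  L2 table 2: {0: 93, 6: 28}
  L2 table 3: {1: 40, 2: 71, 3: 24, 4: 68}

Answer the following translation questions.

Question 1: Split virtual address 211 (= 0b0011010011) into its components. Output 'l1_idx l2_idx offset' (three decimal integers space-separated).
vaddr = 211 = 0b0011010011
  top 2 bits -> l1_idx = 0
  next 3 bits -> l2_idx = 6
  bottom 5 bits -> offset = 19

Answer: 0 6 19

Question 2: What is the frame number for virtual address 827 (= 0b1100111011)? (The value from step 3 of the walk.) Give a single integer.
Answer: 40

Derivation:
vaddr = 827: l1_idx=3, l2_idx=1
L1[3] = 3; L2[3][1] = 40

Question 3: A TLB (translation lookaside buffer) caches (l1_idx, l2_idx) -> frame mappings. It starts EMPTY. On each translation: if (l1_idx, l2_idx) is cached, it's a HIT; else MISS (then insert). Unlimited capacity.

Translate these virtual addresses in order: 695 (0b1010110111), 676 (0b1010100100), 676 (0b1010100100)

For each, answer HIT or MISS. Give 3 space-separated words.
vaddr=695: (2,5) not in TLB -> MISS, insert
vaddr=676: (2,5) in TLB -> HIT
vaddr=676: (2,5) in TLB -> HIT

Answer: MISS HIT HIT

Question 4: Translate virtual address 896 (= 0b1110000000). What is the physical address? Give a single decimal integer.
Answer: 2176

Derivation:
vaddr = 896 = 0b1110000000
Split: l1_idx=3, l2_idx=4, offset=0
L1[3] = 3
L2[3][4] = 68
paddr = 68 * 32 + 0 = 2176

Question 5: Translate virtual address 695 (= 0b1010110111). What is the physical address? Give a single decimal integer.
vaddr = 695 = 0b1010110111
Split: l1_idx=2, l2_idx=5, offset=23
L1[2] = 1
L2[1][5] = 54
paddr = 54 * 32 + 23 = 1751

Answer: 1751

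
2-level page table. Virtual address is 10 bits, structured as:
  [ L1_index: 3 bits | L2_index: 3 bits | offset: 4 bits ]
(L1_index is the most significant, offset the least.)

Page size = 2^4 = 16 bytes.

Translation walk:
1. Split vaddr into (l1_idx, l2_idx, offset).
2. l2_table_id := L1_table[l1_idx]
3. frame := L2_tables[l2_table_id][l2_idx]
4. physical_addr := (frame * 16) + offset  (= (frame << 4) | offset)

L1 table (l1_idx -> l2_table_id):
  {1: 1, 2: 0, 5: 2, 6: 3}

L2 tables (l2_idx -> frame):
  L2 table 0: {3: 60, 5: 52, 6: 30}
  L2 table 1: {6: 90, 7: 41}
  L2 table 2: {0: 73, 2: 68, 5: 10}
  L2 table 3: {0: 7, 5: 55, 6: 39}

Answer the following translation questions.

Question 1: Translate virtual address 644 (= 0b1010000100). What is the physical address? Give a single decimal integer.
Answer: 1172

Derivation:
vaddr = 644 = 0b1010000100
Split: l1_idx=5, l2_idx=0, offset=4
L1[5] = 2
L2[2][0] = 73
paddr = 73 * 16 + 4 = 1172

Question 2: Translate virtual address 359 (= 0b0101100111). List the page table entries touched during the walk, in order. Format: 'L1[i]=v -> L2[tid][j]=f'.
vaddr = 359 = 0b0101100111
Split: l1_idx=2, l2_idx=6, offset=7

Answer: L1[2]=0 -> L2[0][6]=30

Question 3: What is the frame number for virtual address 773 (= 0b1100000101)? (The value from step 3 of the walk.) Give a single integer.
vaddr = 773: l1_idx=6, l2_idx=0
L1[6] = 3; L2[3][0] = 7

Answer: 7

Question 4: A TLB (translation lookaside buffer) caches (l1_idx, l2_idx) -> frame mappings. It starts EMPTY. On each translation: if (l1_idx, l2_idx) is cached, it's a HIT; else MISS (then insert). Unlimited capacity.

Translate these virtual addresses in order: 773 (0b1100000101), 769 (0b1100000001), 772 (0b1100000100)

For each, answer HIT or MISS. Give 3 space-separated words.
vaddr=773: (6,0) not in TLB -> MISS, insert
vaddr=769: (6,0) in TLB -> HIT
vaddr=772: (6,0) in TLB -> HIT

Answer: MISS HIT HIT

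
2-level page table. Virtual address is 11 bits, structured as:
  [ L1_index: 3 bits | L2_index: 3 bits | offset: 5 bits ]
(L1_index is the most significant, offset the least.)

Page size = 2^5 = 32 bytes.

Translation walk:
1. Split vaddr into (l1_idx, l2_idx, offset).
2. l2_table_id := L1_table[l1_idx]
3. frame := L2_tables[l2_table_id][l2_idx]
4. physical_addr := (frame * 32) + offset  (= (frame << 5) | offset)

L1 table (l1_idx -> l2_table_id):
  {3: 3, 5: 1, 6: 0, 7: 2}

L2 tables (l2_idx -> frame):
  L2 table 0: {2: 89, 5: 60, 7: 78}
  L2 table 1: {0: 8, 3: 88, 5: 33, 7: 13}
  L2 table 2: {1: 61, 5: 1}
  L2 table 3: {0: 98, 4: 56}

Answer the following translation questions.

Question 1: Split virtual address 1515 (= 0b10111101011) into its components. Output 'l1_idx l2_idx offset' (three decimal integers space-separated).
Answer: 5 7 11

Derivation:
vaddr = 1515 = 0b10111101011
  top 3 bits -> l1_idx = 5
  next 3 bits -> l2_idx = 7
  bottom 5 bits -> offset = 11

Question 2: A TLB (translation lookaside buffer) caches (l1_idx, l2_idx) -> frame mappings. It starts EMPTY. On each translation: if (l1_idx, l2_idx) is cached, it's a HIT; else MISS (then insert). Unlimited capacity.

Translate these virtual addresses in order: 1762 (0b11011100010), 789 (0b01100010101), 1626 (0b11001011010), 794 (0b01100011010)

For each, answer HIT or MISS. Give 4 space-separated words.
vaddr=1762: (6,7) not in TLB -> MISS, insert
vaddr=789: (3,0) not in TLB -> MISS, insert
vaddr=1626: (6,2) not in TLB -> MISS, insert
vaddr=794: (3,0) in TLB -> HIT

Answer: MISS MISS MISS HIT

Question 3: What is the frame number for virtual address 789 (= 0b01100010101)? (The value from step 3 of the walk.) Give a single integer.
Answer: 98

Derivation:
vaddr = 789: l1_idx=3, l2_idx=0
L1[3] = 3; L2[3][0] = 98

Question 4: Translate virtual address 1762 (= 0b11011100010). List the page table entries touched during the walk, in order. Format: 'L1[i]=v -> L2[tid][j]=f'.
vaddr = 1762 = 0b11011100010
Split: l1_idx=6, l2_idx=7, offset=2

Answer: L1[6]=0 -> L2[0][7]=78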